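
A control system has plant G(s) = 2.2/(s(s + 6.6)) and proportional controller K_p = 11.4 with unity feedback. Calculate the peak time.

From 1 + K_pG(s) = 0: s² + 6.6s + 25.08 = 0 ⇒ ω_n = 5.008, ζ = 0.6589.
Damped frequency ω_d = ω_n√(1−ζ²) = 3.767 rad/s, so peak time T_p = π/ω_d = 0.834 s.

T_p = 0.834 s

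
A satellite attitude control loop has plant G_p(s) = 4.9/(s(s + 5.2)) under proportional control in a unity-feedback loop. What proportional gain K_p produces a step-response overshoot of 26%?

From %OS = 100·exp(−πζ/√(1−ζ²)) = 26%, ζ = −ln(0.26)/√(π²+ln²(0.26)) = 0.3941.
Characteristic equation s² + 5.2s + 4.9K_p = 0 gives ζ = 5.2/(2√(4.9K_p)).
Setting ζ = 0.3941: √(4.9K_p) = 5.2/(2·0.3941) = 6.598, so K_p = 43.53/4.9 = 8.88.

K_p = 8.88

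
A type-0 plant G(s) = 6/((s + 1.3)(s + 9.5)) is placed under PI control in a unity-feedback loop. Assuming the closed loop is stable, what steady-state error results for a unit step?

0

The PI controller's integrator makes the forward path type 1, so e_ss to a step is zero.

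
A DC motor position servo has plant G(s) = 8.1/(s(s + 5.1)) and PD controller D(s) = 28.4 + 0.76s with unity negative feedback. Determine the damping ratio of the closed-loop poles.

ζ = 0.371

Forward path: (28.4 + 0.76s)·8.1/(s(s+5.1)). The closed-loop characteristic equation is s² + (5.1 + 8.1·0.76)s + 8.1·28.4 = 0.
That is s² + 11.26s + 230 = 0, so ω_n = 15.17 rad/s and ζ = 11.26/(2·15.17) = 0.3711.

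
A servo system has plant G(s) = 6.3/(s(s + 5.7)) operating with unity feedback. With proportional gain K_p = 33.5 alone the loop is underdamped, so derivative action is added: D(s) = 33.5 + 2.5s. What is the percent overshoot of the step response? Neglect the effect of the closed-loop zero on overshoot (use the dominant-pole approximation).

3.21%

Forward path: (33.5 + 2.5s)·6.3/(s(s+5.7)). The closed-loop characteristic equation is s² + (5.7 + 6.3·2.5)s + 6.3·33.5 = 0.
That is s² + 21.45s + 211 = 0, so ω_n = 14.53 rad/s and ζ = 21.45/(2·14.53) = 0.7383.
%OS = 100·exp(−πζ/√(1−ζ²)) = 3.21%.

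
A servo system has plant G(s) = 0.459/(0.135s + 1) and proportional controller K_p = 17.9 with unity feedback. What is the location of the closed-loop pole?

s = -68.27

Closed loop: T(s) = K_p·G/(1+K_p·G) = 8.216/(0.135s + 1 + 8.216), with pole at s = −(1 + 8.216)/0.135 = −68.27.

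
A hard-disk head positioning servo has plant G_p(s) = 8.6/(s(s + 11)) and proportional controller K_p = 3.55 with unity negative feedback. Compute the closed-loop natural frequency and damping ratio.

ω_n = 5.53 rad/s, ζ = 0.995

With unity feedback the closed-loop characteristic equation is s² + 11s + 3.55·8.6 = s² + 11s + 30.53 = 0.
Matching s² + 2ζω_n s + ω_n²: ω_n = √30.53 = 5.525 rad/s and 2ζω_n = 11, so ζ = 11/(2·5.525) = 0.995.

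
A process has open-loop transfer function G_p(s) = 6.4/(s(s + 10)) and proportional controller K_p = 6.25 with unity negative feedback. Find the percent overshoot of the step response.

The closed-loop denominator s² + 10s + 40 gives ω_n = √40 = 6.325 and ζ = 10/(2ω_n) = 0.7906.
%OS = 100·exp(−πζ/√(1−ζ²)) = 100·exp(−π·0.7906/√0.375) = 1.73%.

1.73%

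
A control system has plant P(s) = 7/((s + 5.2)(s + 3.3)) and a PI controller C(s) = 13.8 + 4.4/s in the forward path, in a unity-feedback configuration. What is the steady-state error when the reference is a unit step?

0

The open loop C(s)P(s) has a pole at the origin (type 1), so the static position error constant is infinite and e_ss = 1/(1+∞) = 0.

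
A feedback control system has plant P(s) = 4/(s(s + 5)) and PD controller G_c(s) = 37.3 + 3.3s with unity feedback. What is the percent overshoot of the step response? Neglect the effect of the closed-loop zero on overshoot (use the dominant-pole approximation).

2.99%

Forward path: (37.3 + 3.3s)·4/(s(s+5)). The closed-loop characteristic equation is s² + (5 + 4·3.3)s + 4·37.3 = 0.
That is s² + 18.2s + 149.2 = 0, so ω_n = 12.21 rad/s and ζ = 18.2/(2·12.21) = 0.745.
%OS = 100·exp(−πζ/√(1−ζ²)) = 2.99%.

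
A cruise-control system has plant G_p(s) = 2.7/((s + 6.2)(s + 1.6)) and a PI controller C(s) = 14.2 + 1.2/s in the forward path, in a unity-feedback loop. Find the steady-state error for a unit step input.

0

The open loop C(s)G_p(s) has a pole at the origin (type 1), so the static position error constant is infinite and e_ss = 1/(1+∞) = 0.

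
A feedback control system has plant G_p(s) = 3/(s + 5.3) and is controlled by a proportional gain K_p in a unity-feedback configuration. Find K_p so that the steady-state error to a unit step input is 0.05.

K_p = 33.6

For a type-0 loop with proportional control, e_ss = 1/(1 + K_p·G_p(0)).
G_p(0) = 0.566. Require 1/(1 + K_p·0.566) = 0.05, so 1 + 0.566·K_p = 20.
K_p = (20 − 1)/0.566 = 33.6.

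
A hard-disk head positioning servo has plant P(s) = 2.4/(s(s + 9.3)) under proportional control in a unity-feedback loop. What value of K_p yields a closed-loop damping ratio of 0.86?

K_p = 12.2

Closed-loop characteristic equation: s² + 9.3s + K_p·2.4 = 0.
So ω_n = √(2.4K_p) and 2ζω_n = 9.3, giving ζ = 9.3/(2√(2.4K_p)).
Setting ζ = 0.86: √(2.4K_p) = 9.3/(2·0.86) = 5.407, so K_p = 29.24/2.4 = 12.2.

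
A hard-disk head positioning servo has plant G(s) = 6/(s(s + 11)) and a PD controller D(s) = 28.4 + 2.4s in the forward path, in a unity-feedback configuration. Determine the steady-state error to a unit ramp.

The loop has one pole at the origin (type 1). Velocity error constant K_v = lim_{s→0} s·D(s)G(s) = 28.4·6/11 = 15.49.
Steady-state error to a unit ramp: e_ss = 1/K_v = 0.0646.

0.0646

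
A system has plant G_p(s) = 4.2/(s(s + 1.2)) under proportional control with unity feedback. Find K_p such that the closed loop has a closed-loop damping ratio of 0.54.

K_p = 0.294

Closed-loop characteristic equation: s² + 1.2s + K_p·4.2 = 0.
So ω_n = √(4.2K_p) and 2ζω_n = 1.2, giving ζ = 1.2/(2√(4.2K_p)).
Setting ζ = 0.54: √(4.2K_p) = 1.2/(2·0.54) = 1.111, so K_p = 1.235/4.2 = 0.294.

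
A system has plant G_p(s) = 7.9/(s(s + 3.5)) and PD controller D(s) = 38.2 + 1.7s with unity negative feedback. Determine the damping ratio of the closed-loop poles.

ζ = 0.487

Forward path: (38.2 + 1.7s)·7.9/(s(s+3.5)). The closed-loop characteristic equation is s² + (3.5 + 7.9·1.7)s + 7.9·38.2 = 0.
That is s² + 16.93s + 301.8 = 0, so ω_n = 17.37 rad/s and ζ = 16.93/(2·17.37) = 0.4873.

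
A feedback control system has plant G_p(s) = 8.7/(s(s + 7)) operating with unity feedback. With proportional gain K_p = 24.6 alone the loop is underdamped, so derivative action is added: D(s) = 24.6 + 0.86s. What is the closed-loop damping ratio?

Forward path: (24.6 + 0.86s)·8.7/(s(s+7)). The closed-loop characteristic equation is s² + (7 + 8.7·0.86)s + 8.7·24.6 = 0.
That is s² + 14.48s + 214 = 0, so ω_n = 14.63 rad/s and ζ = 14.48/(2·14.63) = 0.495.

ζ = 0.495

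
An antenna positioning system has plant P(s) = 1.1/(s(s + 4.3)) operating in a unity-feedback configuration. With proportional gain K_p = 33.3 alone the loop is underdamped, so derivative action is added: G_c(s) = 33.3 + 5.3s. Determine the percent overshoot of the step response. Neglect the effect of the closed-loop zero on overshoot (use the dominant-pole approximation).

Forward path: (33.3 + 5.3s)·1.1/(s(s+4.3)). The closed-loop characteristic equation is s² + (4.3 + 1.1·5.3)s + 1.1·33.3 = 0.
That is s² + 10.13s + 36.63 = 0, so ω_n = 6.052 rad/s and ζ = 10.13/(2·6.052) = 0.8369.
%OS = 100·exp(−πζ/√(1−ζ²)) = 0.821%.

0.821%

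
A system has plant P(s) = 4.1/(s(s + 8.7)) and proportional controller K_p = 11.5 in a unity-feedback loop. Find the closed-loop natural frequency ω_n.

The closed-loop denominator is s(s+8.7) + 11.5·4.1 = s² + 8.7s + 47.15.
So ω_n² = 47.15 ⇒ ω_n = 6.867 rad/s, and ζ = 8.7/(2ω_n) = 0.634.

ω_n = 6.87 rad/s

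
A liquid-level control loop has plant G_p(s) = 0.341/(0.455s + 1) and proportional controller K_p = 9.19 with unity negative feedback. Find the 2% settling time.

Closed loop: T(s) = K_p·G_p/(1+K_p·G_p) = 3.134/(0.455s + 1 + 3.134), with pole at s = −(1 + 3.134)/0.455 = −9.085.
τ = 1/9.085 = 0.1101 s, so 2% settling time ≈ 4τ = 0.44 s.

T_s ≈ 0.44 s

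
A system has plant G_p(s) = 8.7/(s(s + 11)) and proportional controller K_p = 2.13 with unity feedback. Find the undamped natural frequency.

The closed-loop denominator is s(s+11) + 2.13·8.7 = s² + 11s + 18.53.
So ω_n² = 18.53 ⇒ ω_n = 4.305 rad/s, and ζ = 11/(2ω_n) = 1.28.

ω_n = 4.3 rad/s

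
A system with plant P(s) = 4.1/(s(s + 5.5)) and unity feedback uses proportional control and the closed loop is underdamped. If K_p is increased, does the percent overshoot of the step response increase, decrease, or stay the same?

Characteristic equation s² + 5.5s + K_p·4.1 = 0: raising K_p raises ω_n while 2ζω_n = 5.5 is fixed, so ζ falls and overshoot grows.

increase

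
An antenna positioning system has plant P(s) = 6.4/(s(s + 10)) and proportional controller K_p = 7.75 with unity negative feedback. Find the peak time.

T_p = 0.633 s

The closed-loop denominator s² + 10s + 49.6 gives ω_n = √49.6 = 7.043 and ζ = 10/(2ω_n) = 0.71.
Damped frequency ω_d = ω_n√(1−ζ²) = 4.96 rad/s, so peak time T_p = π/ω_d = 0.633 s.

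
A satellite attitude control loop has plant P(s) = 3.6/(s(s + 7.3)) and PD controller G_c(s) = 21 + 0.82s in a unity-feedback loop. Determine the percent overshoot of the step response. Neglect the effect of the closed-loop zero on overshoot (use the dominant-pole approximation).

Forward path: (21 + 0.82s)·3.6/(s(s+7.3)). The closed-loop characteristic equation is s² + (7.3 + 3.6·0.82)s + 3.6·21 = 0.
That is s² + 10.25s + 75.6 = 0, so ω_n = 8.695 rad/s and ζ = 10.25/(2·8.695) = 0.5895.
%OS = 100·exp(−πζ/√(1−ζ²)) = 10.1%.

10.1%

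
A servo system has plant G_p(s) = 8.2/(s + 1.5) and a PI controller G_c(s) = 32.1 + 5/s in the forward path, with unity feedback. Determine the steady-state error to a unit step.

0

The open loop G_c(s)G_p(s) has a pole at the origin (type 1), so the static position error constant is infinite and e_ss = 1/(1+∞) = 0.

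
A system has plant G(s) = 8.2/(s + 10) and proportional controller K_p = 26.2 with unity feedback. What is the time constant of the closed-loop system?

Closed-loop transfer function: T(s) = K_p·G(s)/(1 + K_p·G(s)) = 214.8/(s + 10 + 214.8) = 214.8/(s + 224.8).
Time constant τ = 1/224.8 = 0.00445 s.

τ = 0.00445 s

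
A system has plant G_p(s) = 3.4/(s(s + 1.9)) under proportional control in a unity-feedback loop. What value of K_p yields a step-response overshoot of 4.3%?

From %OS = 100·exp(−πζ/√(1−ζ²)) = 4.3%, ζ = −ln(0.043)/√(π²+ln²(0.043)) = 0.7077.
Characteristic equation s² + 1.9s + 3.4K_p = 0 gives ζ = 1.9/(2√(3.4K_p)).
Setting ζ = 0.7077: √(3.4K_p) = 1.9/(2·0.7077) = 1.342, so K_p = 1.802/3.4 = 0.53.

K_p = 0.53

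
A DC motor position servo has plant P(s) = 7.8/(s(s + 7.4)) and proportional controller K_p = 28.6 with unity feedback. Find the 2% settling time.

T_s ≈ 1.08 s

From 1 + K_pP(s) = 0: s² + 7.4s + 223.1 = 0 ⇒ ω_n = 14.94, ζ = 0.2477.
2% settling time T_s ≈ 4/(ζω_n) = 4/3.7 = 1.08 s.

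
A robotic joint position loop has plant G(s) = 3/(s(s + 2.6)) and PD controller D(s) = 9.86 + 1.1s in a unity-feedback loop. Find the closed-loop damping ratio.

Forward path: (9.86 + 1.1s)·3/(s(s+2.6)). The closed-loop characteristic equation is s² + (2.6 + 3·1.1)s + 3·9.86 = 0.
That is s² + 5.9s + 29.58 = 0, so ω_n = 5.439 rad/s and ζ = 5.9/(2·5.439) = 0.5424.

ζ = 0.542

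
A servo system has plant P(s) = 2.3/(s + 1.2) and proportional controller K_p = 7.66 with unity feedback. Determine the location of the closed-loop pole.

s = -18.82

Closed-loop transfer function: T(s) = K_p·P(s)/(1 + K_p·P(s)) = 17.62/(s + 1.2 + 17.62) = 17.62/(s + 18.82).
The closed-loop pole is at s = −18.82.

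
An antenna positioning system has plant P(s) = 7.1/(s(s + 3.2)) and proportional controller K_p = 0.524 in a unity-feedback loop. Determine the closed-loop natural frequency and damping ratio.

1 + K_p·P(s) = 0 gives s² + 3.2s + 3.72 = 0.
Matching s² + 2ζω_n s + ω_n²: ω_n = √3.72 = 1.929 rad/s and 2ζω_n = 3.2, so ζ = 3.2/(2·1.929) = 0.83.

ω_n = 1.93 rad/s, ζ = 0.83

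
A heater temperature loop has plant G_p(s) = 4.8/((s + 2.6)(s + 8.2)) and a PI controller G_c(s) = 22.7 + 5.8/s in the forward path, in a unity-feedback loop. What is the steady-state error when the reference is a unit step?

0

The open loop G_c(s)G_p(s) has a pole at the origin (type 1), so the static position error constant is infinite and e_ss = 1/(1+∞) = 0.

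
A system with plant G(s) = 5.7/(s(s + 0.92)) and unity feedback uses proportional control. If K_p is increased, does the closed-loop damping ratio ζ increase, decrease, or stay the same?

decrease

ζ = 0.92/(2√(5.7K_p)); increasing K_p raises the denominator, so ζ falls.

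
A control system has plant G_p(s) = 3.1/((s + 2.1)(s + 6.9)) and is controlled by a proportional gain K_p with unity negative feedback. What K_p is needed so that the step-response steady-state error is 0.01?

Steady-state error for a unit step on this type-0 loop is 1/(1 + K_p·G_p(0)).
G_p(0) = 0.2139. Require 1/(1 + K_p·0.2139) = 0.01, so 1 + 0.2139·K_p = 100.
K_p = (100 − 1)/0.2139 = 463.

K_p = 463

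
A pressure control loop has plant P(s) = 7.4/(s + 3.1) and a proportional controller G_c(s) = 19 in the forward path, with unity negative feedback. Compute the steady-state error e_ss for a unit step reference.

The loop is type 0. Static position error constant K_pos = G_c(0)·P(0) = 19·2.387 = 45.35.
Steady-state error to a unit step: e_ss = 1/(1+K_pos) = 1/46.35 = 0.0216.

0.0216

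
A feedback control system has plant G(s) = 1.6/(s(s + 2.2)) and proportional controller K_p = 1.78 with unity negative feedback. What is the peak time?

T_p = 2.45 s

From 1 + K_pG(s) = 0: s² + 2.2s + 2.848 = 0 ⇒ ω_n = 1.688, ζ = 0.6518.
Damped frequency ω_d = ω_n√(1−ζ²) = 1.28 rad/s, so peak time T_p = π/ω_d = 2.45 s.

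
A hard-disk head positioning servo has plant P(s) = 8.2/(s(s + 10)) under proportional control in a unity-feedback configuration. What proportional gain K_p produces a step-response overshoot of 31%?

K_p = 25

From %OS = 100·exp(−πζ/√(1−ζ²)) = 31%, ζ = −ln(0.31)/√(π²+ln²(0.31)) = 0.3493.
Characteristic equation s² + 10s + 8.2K_p = 0 gives ζ = 10/(2√(8.2K_p)).
Setting ζ = 0.3493: √(8.2K_p) = 10/(2·0.3493) = 14.31, so K_p = 204.9/8.2 = 25.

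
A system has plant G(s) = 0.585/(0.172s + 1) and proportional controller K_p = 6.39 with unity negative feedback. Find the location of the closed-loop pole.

Closed loop: T(s) = K_p·G/(1+K_p·G) = 3.738/(0.172s + 1 + 3.738), with pole at s = −(1 + 3.738)/0.172 = −27.55.

s = -27.55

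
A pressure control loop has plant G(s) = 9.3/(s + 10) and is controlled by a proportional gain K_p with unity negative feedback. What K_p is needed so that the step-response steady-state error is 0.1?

K_p = 9.68

The loop is type 0, so e_ss(step) = 1/(1 + K_pos) with K_pos = K_p·G(0).
G(0) = 0.93. Require 1/(1 + K_p·0.93) = 0.1, so 1 + 0.93·K_p = 10.
K_p = (10 − 1)/0.93 = 9.68.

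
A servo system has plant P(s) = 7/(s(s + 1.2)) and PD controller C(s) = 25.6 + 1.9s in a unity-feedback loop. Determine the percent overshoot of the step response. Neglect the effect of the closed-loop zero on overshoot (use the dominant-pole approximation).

Forward path: (25.6 + 1.9s)·7/(s(s+1.2)). The closed-loop characteristic equation is s² + (1.2 + 7·1.9)s + 7·25.6 = 0.
That is s² + 14.5s + 179.2 = 0, so ω_n = 13.39 rad/s and ζ = 14.5/(2·13.39) = 0.5416.
%OS = 100·exp(−πζ/√(1−ζ²)) = 13.2%.

13.2%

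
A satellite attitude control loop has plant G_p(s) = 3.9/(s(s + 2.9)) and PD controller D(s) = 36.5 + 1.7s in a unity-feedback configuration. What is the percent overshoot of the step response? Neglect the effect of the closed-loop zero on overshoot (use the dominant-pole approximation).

25.4%

Forward path: (36.5 + 1.7s)·3.9/(s(s+2.9)). The closed-loop characteristic equation is s² + (2.9 + 3.9·1.7)s + 3.9·36.5 = 0.
That is s² + 9.53s + 142.3 = 0, so ω_n = 11.93 rad/s and ζ = 9.53/(2·11.93) = 0.3994.
%OS = 100·exp(−πζ/√(1−ζ²)) = 25.4%.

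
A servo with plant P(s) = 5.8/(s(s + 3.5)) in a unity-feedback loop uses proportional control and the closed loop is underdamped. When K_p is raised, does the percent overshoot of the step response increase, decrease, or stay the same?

increase

ζ = 3.5/(2√(5.8K_p)) decreases as K_p grows; lower damping means more overshoot.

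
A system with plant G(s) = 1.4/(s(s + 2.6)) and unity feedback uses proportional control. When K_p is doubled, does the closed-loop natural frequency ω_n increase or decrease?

ω_n = √(1.4·K_p), which grows with K_p.

increase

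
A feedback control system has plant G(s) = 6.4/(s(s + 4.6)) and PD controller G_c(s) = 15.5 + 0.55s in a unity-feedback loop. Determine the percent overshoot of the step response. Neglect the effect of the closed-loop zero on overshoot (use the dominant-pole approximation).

24.6%

Forward path: (15.5 + 0.55s)·6.4/(s(s+4.6)). The closed-loop characteristic equation is s² + (4.6 + 6.4·0.55)s + 6.4·15.5 = 0.
That is s² + 8.12s + 99.2 = 0, so ω_n = 9.96 rad/s and ζ = 8.12/(2·9.96) = 0.4076.
%OS = 100·exp(−πζ/√(1−ζ²)) = 24.6%.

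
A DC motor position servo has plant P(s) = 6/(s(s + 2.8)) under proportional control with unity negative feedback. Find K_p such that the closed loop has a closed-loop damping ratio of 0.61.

Closed-loop characteristic equation: s² + 2.8s + K_p·6 = 0.
So ω_n = √(6K_p) and 2ζω_n = 2.8, giving ζ = 2.8/(2√(6K_p)).
Setting ζ = 0.61: √(6K_p) = 2.8/(2·0.61) = 2.295, so K_p = 5.267/6 = 0.878.

K_p = 0.878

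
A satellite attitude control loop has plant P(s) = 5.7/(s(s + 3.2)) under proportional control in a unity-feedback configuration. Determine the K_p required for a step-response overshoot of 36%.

From %OS = 100·exp(−πζ/√(1−ζ²)) = 36%, ζ = −ln(0.36)/√(π²+ln²(0.36)) = 0.3093.
Characteristic equation s² + 3.2s + 5.7K_p = 0 gives ζ = 3.2/(2√(5.7K_p)).
Setting ζ = 0.3093: √(5.7K_p) = 3.2/(2·0.3093) = 5.174, so K_p = 26.77/5.7 = 4.7.

K_p = 4.7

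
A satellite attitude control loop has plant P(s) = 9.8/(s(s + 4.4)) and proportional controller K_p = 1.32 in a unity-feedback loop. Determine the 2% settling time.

T_s ≈ 1.82 s

Closed-loop characteristic equation: s² + 4.4s + 12.94 = 0, so ω_n = 3.597 rad/s and ζ = 4.4/(2·3.597) = 0.6117.
2% settling time T_s ≈ 4/(ζω_n) = 4/2.2 = 1.82 s.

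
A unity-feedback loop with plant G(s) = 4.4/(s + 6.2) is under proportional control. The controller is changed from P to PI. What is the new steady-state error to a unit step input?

Adding integral action puts a pole at s = 0 in the forward path, raising the system type to 1; a type-1 loop has zero steady-state error to a step.

0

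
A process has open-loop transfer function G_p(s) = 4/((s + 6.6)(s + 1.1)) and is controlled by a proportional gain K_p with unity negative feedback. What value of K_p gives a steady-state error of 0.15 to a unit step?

The loop is type 0, so e_ss(step) = 1/(1 + K_pos) with K_pos = K_p·G_p(0).
G_p(0) = 0.551. Require 1/(1 + K_p·0.551) = 0.15, so 1 + 0.551·K_p = 6.667.
K_p = (6.667 − 1)/0.551 = 10.3.

K_p = 10.3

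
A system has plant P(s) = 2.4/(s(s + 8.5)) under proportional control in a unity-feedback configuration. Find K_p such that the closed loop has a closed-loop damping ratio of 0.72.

K_p = 14.5

Closed-loop characteristic equation: s² + 8.5s + K_p·2.4 = 0.
So ω_n = √(2.4K_p) and 2ζω_n = 8.5, giving ζ = 8.5/(2√(2.4K_p)).
Setting ζ = 0.72: √(2.4K_p) = 8.5/(2·0.72) = 5.903, so K_p = 34.84/2.4 = 14.5.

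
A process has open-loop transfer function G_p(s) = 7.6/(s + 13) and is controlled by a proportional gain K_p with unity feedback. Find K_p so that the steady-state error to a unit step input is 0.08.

For a type-0 loop with proportional control, e_ss = 1/(1 + K_p·G_p(0)).
G_p(0) = 0.5846. Require 1/(1 + K_p·0.5846) = 0.08, so 1 + 0.5846·K_p = 12.5.
K_p = (12.5 − 1)/0.5846 = 19.7.

K_p = 19.7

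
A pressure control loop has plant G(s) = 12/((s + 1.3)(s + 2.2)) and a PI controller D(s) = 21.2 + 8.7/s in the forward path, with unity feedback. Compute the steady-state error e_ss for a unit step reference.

0

The open loop D(s)G(s) has a pole at the origin (type 1), so the static position error constant is infinite and e_ss = 1/(1+∞) = 0.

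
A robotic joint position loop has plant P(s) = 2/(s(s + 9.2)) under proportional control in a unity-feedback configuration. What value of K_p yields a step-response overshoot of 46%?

K_p = 184

From %OS = 100·exp(−πζ/√(1−ζ²)) = 46%, ζ = −ln(0.46)/√(π²+ln²(0.46)) = 0.24.
Characteristic equation s² + 9.2s + 2K_p = 0 gives ζ = 9.2/(2√(2K_p)).
Setting ζ = 0.24: √(2K_p) = 9.2/(2·0.24) = 19.17, so K_p = 367.5/2 = 184.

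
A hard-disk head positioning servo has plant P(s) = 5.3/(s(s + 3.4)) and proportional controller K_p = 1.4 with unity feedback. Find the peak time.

From 1 + K_pP(s) = 0: s² + 3.4s + 7.42 = 0 ⇒ ω_n = 2.724, ζ = 0.6241.
Damped frequency ω_d = ω_n√(1−ζ²) = 2.128 rad/s, so peak time T_p = π/ω_d = 1.48 s.

T_p = 1.48 s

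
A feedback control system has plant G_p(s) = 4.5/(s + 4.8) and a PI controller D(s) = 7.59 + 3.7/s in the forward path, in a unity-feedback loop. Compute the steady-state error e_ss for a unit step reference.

The open loop D(s)G_p(s) has a pole at the origin (type 1), so the static position error constant is infinite and e_ss = 1/(1+∞) = 0.

0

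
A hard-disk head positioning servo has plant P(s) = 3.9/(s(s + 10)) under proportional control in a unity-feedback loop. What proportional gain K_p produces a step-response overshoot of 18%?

K_p = 27.9

From %OS = 100·exp(−πζ/√(1−ζ²)) = 18%, ζ = −ln(0.18)/√(π²+ln²(0.18)) = 0.4791.
Characteristic equation s² + 10s + 3.9K_p = 0 gives ζ = 10/(2√(3.9K_p)).
Setting ζ = 0.4791: √(3.9K_p) = 10/(2·0.4791) = 10.44, so K_p = 108.9/3.9 = 27.9.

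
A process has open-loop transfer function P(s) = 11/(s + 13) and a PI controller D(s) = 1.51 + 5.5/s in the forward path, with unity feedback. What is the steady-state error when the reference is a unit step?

0

The open loop D(s)P(s) has a pole at the origin (type 1), so the static position error constant is infinite and e_ss = 1/(1+∞) = 0.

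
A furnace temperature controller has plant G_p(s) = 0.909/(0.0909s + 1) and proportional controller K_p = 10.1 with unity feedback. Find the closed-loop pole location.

Closed loop: T(s) = K_p·G_p/(1+K_p·G_p) = 9.181/(0.0909s + 1 + 9.181), with pole at s = −(1 + 9.181)/0.0909 = −112.

s = -112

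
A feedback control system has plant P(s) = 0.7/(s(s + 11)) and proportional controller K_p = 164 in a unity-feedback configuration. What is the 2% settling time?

T_s ≈ 0.727 s

Closed-loop characteristic equation: s² + 11s + 114.8 = 0, so ω_n = 10.71 rad/s and ζ = 11/(2·10.71) = 0.5133.
2% settling time T_s ≈ 4/(ζω_n) = 4/5.5 = 0.727 s.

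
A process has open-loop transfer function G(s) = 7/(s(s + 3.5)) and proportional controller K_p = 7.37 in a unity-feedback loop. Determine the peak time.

The closed-loop denominator s² + 3.5s + 51.59 gives ω_n = √51.59 = 7.183 and ζ = 3.5/(2ω_n) = 0.2436.
Damped frequency ω_d = ω_n√(1−ζ²) = 6.966 rad/s, so peak time T_p = π/ω_d = 0.451 s.

T_p = 0.451 s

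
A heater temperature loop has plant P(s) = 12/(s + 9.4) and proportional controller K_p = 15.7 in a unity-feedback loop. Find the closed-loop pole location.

Closed-loop transfer function: T(s) = K_p·P(s)/(1 + K_p·P(s)) = 188.4/(s + 9.4 + 188.4) = 188.4/(s + 197.8).
The closed-loop pole is at s = −197.8.

s = -197.8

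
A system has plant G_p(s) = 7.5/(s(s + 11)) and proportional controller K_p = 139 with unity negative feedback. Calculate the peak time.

T_p = 0.0987 s

The closed-loop denominator s² + 11s + 1042 gives ω_n = √1042 = 32.29 and ζ = 11/(2ω_n) = 0.1703.
Damped frequency ω_d = ω_n√(1−ζ²) = 31.82 rad/s, so peak time T_p = π/ω_d = 0.0987 s.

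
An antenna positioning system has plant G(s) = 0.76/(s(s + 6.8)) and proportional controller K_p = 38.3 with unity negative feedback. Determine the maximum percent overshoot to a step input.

7.81%

From 1 + K_pG(s) = 0: s² + 6.8s + 29.11 = 0 ⇒ ω_n = 5.395, ζ = 0.6302.
%OS = 100·exp(−πζ/√(1−ζ²)) = 100·exp(−π·0.6302/√0.6029) = 7.81%.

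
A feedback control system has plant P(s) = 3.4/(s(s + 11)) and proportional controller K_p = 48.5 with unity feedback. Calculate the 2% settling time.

T_s ≈ 0.727 s

From 1 + K_pP(s) = 0: s² + 11s + 164.9 = 0 ⇒ ω_n = 12.84, ζ = 0.4283.
2% settling time T_s ≈ 4/(ζω_n) = 4/5.5 = 0.727 s.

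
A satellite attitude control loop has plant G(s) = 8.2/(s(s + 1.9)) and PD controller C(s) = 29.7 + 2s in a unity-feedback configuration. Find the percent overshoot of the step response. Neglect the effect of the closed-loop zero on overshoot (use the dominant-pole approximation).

10.3%

Forward path: (29.7 + 2s)·8.2/(s(s+1.9)). The closed-loop characteristic equation is s² + (1.9 + 8.2·2)s + 8.2·29.7 = 0.
That is s² + 18.3s + 243.5 = 0, so ω_n = 15.61 rad/s and ζ = 18.3/(2·15.61) = 0.5863.
%OS = 100·exp(−πζ/√(1−ζ²)) = 10.3%.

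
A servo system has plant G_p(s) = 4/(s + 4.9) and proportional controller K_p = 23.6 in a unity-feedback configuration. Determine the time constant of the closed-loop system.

Closed-loop transfer function: T(s) = K_p·G_p(s)/(1 + K_p·G_p(s)) = 94.4/(s + 4.9 + 94.4) = 94.4/(s + 99.3).
Time constant τ = 1/99.3 = 0.0101 s.

τ = 0.0101 s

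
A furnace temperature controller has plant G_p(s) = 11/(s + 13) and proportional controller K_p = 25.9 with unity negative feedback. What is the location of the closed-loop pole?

Closed-loop transfer function: T(s) = K_p·G_p(s)/(1 + K_p·G_p(s)) = 284.9/(s + 13 + 284.9) = 284.9/(s + 297.9).
The closed-loop pole is at s = −297.9.

s = -297.9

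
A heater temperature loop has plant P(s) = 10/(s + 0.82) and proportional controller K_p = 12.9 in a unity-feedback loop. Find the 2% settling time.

T_s ≈ 0.0308 s

Closed-loop transfer function: T(s) = K_p·P(s)/(1 + K_p·P(s)) = 129/(s + 0.82 + 129) = 129/(s + 129.8).
Time constant τ = 1/129.8 = 0.007703 s, so the 2% settling time is about 4τ = 0.0308 s.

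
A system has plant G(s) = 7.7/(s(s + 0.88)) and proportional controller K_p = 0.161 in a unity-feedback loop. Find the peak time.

T_p = 3.07 s

The closed-loop denominator s² + 0.88s + 1.24 gives ω_n = √1.24 = 1.113 and ζ = 0.88/(2ω_n) = 0.3952.
Damped frequency ω_d = ω_n√(1−ζ²) = 1.023 rad/s, so peak time T_p = π/ω_d = 3.07 s.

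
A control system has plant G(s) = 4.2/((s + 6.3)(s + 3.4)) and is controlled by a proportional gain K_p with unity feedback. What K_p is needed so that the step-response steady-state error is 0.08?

The loop is type 0, so e_ss(step) = 1/(1 + K_pos) with K_pos = K_p·G(0).
G(0) = 0.1961. Require 1/(1 + K_p·0.1961) = 0.08, so 1 + 0.1961·K_p = 12.5.
K_p = (12.5 − 1)/0.1961 = 58.6.

K_p = 58.6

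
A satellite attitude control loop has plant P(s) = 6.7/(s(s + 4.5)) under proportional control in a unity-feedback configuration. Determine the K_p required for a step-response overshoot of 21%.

K_p = 3.82

From %OS = 100·exp(−πζ/√(1−ζ²)) = 21%, ζ = −ln(0.21)/√(π²+ln²(0.21)) = 0.4449.
Characteristic equation s² + 4.5s + 6.7K_p = 0 gives ζ = 4.5/(2√(6.7K_p)).
Setting ζ = 0.4449: √(6.7K_p) = 4.5/(2·0.4449) = 5.057, so K_p = 25.58/6.7 = 3.82.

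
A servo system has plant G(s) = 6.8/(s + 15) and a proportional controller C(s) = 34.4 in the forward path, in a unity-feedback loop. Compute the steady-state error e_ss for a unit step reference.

The loop is type 0. Static position error constant K_pos = C(0)·G(0) = 34.4·0.4533 = 15.59.
Steady-state error to a unit step: e_ss = 1/(1+K_pos) = 1/16.59 = 0.0603.

0.0603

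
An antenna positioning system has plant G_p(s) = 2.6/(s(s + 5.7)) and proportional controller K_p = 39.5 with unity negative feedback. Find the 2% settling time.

From 1 + K_pG_p(s) = 0: s² + 5.7s + 102.7 = 0 ⇒ ω_n = 10.13, ζ = 0.2812.
2% settling time T_s ≈ 4/(ζω_n) = 4/2.85 = 1.4 s.

T_s ≈ 1.4 s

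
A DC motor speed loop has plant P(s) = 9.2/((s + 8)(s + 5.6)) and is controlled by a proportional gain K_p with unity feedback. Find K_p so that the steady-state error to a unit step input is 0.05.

Steady-state error for a unit step on this type-0 loop is 1/(1 + K_p·P(0)).
P(0) = 0.2054. Require 1/(1 + K_p·0.2054) = 0.05, so 1 + 0.2054·K_p = 20.
K_p = (20 − 1)/0.2054 = 92.5.

K_p = 92.5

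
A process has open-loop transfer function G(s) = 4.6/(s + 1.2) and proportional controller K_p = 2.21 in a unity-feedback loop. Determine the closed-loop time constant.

τ = 0.088 s

Closed-loop transfer function: T(s) = K_p·G(s)/(1 + K_p·G(s)) = 10.17/(s + 1.2 + 10.17) = 10.17/(s + 11.37).
Time constant τ = 1/11.37 = 0.088 s.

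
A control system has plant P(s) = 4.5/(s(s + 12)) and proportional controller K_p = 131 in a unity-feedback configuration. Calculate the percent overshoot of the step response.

Closed-loop characteristic equation: s² + 12s + 589.5 = 0, so ω_n = 24.28 rad/s and ζ = 12/(2·24.28) = 0.2471.
%OS = 100·exp(−πζ/√(1−ζ²)) = 100·exp(−π·0.2471/√0.9389) = 44.9%.

44.9%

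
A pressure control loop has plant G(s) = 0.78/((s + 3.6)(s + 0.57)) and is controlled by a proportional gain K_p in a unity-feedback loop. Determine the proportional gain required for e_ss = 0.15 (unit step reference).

K_p = 14.9

For a type-0 loop with proportional control, e_ss = 1/(1 + K_p·G(0)).
G(0) = 0.3801. Require 1/(1 + K_p·0.3801) = 0.15, so 1 + 0.3801·K_p = 6.667.
K_p = (6.667 − 1)/0.3801 = 14.9.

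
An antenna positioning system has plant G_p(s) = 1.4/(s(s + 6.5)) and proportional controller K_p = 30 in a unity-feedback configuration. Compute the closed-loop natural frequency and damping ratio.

ω_n = 6.48 rad/s, ζ = 0.501

1 + K_p·G_p(s) = 0 gives s² + 6.5s + 42 = 0.
So ω_n² = 42 ⇒ ω_n = 6.481 rad/s, and ζ = 6.5/(2ω_n) = 0.501.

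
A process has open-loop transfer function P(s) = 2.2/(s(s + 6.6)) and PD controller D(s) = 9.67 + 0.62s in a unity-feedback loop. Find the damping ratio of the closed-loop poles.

ζ = 0.863

Forward path: (9.67 + 0.62s)·2.2/(s(s+6.6)). The closed-loop characteristic equation is s² + (6.6 + 2.2·0.62)s + 2.2·9.67 = 0.
That is s² + 7.964s + 21.27 = 0, so ω_n = 4.612 rad/s and ζ = 7.964/(2·4.612) = 0.8633.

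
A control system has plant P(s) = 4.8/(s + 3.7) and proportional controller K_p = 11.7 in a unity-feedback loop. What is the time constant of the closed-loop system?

τ = 0.0167 s

Closed-loop transfer function: T(s) = K_p·P(s)/(1 + K_p·P(s)) = 56.16/(s + 3.7 + 56.16) = 56.16/(s + 59.86).
Time constant τ = 1/59.86 = 0.0167 s.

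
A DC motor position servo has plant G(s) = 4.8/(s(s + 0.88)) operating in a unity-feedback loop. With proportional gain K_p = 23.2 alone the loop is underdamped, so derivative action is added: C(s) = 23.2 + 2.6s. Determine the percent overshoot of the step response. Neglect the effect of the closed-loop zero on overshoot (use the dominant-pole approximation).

7.66%

Forward path: (23.2 + 2.6s)·4.8/(s(s+0.88)). The closed-loop characteristic equation is s² + (0.88 + 4.8·2.6)s + 4.8·23.2 = 0.
That is s² + 13.36s + 111.4 = 0, so ω_n = 10.55 rad/s and ζ = 13.36/(2·10.55) = 0.633.
%OS = 100·exp(−πζ/√(1−ζ²)) = 7.66%.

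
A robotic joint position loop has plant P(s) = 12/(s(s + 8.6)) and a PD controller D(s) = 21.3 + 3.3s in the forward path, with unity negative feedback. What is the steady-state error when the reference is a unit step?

The open loop D(s)P(s) has a pole at the origin (type 1), so the static position error constant is infinite and e_ss = 1/(1+∞) = 0.

0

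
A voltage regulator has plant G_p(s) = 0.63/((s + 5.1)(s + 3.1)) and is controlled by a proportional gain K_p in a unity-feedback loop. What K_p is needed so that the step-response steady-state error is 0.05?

For a type-0 loop with proportional control, e_ss = 1/(1 + K_p·G_p(0)).
G_p(0) = 0.03985. Require 1/(1 + K_p·0.03985) = 0.05, so 1 + 0.03985·K_p = 20.
K_p = (20 − 1)/0.03985 = 477.

K_p = 477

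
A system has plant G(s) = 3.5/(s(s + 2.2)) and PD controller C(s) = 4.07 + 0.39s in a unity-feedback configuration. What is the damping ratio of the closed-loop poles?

Forward path: (4.07 + 0.39s)·3.5/(s(s+2.2)). The closed-loop characteristic equation is s² + (2.2 + 3.5·0.39)s + 3.5·4.07 = 0.
That is s² + 3.565s + 14.25 = 0, so ω_n = 3.774 rad/s and ζ = 3.565/(2·3.774) = 0.4723.

ζ = 0.472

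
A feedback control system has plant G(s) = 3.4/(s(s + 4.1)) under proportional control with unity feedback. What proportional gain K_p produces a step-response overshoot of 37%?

K_p = 13.6

From %OS = 100·exp(−πζ/√(1−ζ²)) = 37%, ζ = −ln(0.37)/√(π²+ln²(0.37)) = 0.3017.
Characteristic equation s² + 4.1s + 3.4K_p = 0 gives ζ = 4.1/(2√(3.4K_p)).
Setting ζ = 0.3017: √(3.4K_p) = 4.1/(2·0.3017) = 6.794, so K_p = 46.16/3.4 = 13.6.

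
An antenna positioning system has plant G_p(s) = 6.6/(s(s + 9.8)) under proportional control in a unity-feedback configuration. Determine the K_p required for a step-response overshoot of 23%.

K_p = 20.3

From %OS = 100·exp(−πζ/√(1−ζ²)) = 23%, ζ = −ln(0.23)/√(π²+ln²(0.23)) = 0.4237.
Characteristic equation s² + 9.8s + 6.6K_p = 0 gives ζ = 9.8/(2√(6.6K_p)).
Setting ζ = 0.4237: √(6.6K_p) = 9.8/(2·0.4237) = 11.56, so K_p = 133.7/6.6 = 20.3.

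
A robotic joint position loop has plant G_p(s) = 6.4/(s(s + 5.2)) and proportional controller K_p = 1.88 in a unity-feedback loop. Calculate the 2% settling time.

From 1 + K_pG_p(s) = 0: s² + 5.2s + 12.03 = 0 ⇒ ω_n = 3.469, ζ = 0.7496.
2% settling time T_s ≈ 4/(ζω_n) = 4/2.6 = 1.54 s.

T_s ≈ 1.54 s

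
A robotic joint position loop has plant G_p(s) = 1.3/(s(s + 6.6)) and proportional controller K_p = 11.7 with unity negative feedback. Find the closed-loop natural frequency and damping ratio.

The closed-loop denominator is s(s+6.6) + 11.7·1.3 = s² + 6.6s + 15.21.
So ω_n² = 15.21 ⇒ ω_n = 3.9 rad/s, and ζ = 6.6/(2ω_n) = 0.846.

ω_n = 3.9 rad/s, ζ = 0.846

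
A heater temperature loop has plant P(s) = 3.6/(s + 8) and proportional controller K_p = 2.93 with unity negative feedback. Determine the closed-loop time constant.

τ = 0.0539 s

Closed-loop transfer function: T(s) = K_p·P(s)/(1 + K_p·P(s)) = 10.55/(s + 8 + 10.55) = 10.55/(s + 18.55).
Time constant τ = 1/18.55 = 0.0539 s.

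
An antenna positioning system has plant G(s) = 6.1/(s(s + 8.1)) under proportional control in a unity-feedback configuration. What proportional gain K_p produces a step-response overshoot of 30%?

K_p = 21

From %OS = 100·exp(−πζ/√(1−ζ²)) = 30%, ζ = −ln(0.3)/√(π²+ln²(0.3)) = 0.3579.
Characteristic equation s² + 8.1s + 6.1K_p = 0 gives ζ = 8.1/(2√(6.1K_p)).
Setting ζ = 0.3579: √(6.1K_p) = 8.1/(2·0.3579) = 11.32, so K_p = 128.1/6.1 = 21.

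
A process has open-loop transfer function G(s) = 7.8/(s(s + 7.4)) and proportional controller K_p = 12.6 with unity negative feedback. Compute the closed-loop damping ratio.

The closed-loop denominator is s(s+7.4) + 12.6·7.8 = s² + 7.4s + 98.28.
So ω_n² = 98.28 ⇒ ω_n = 9.914 rad/s, and ζ = 7.4/(2ω_n) = 0.373.

ζ = 0.373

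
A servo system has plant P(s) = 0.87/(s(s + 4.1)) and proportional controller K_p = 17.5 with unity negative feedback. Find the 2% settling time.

T_s ≈ 1.95 s

From 1 + K_pP(s) = 0: s² + 4.1s + 15.22 = 0 ⇒ ω_n = 3.902, ζ = 0.5254.
2% settling time T_s ≈ 4/(ζω_n) = 4/2.05 = 1.95 s.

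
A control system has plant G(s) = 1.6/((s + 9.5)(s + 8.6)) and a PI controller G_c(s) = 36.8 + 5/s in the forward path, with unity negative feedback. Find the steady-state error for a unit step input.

0

The open loop G_c(s)G(s) has a pole at the origin (type 1), so the static position error constant is infinite and e_ss = 1/(1+∞) = 0.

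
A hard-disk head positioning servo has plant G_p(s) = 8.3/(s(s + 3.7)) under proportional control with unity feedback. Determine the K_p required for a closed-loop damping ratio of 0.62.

K_p = 1.07

Closed-loop characteristic equation: s² + 3.7s + K_p·8.3 = 0.
So ω_n = √(8.3K_p) and 2ζω_n = 3.7, giving ζ = 3.7/(2√(8.3K_p)).
Setting ζ = 0.62: √(8.3K_p) = 3.7/(2·0.62) = 2.984, so K_p = 8.903/8.3 = 1.07.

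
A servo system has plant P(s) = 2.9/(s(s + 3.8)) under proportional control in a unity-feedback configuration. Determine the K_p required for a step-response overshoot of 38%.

From %OS = 100·exp(−πζ/√(1−ζ²)) = 38%, ζ = −ln(0.38)/√(π²+ln²(0.38)) = 0.2943.
Characteristic equation s² + 3.8s + 2.9K_p = 0 gives ζ = 3.8/(2√(2.9K_p)).
Setting ζ = 0.2943: √(2.9K_p) = 3.8/(2·0.2943) = 6.455, so K_p = 41.67/2.9 = 14.4.

K_p = 14.4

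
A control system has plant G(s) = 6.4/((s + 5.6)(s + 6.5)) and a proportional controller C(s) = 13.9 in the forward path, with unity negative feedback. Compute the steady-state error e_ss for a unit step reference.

0.29

The loop is type 0. Static position error constant K_pos = C(0)·G(0) = 13.9·0.1758 = 2.444.
Steady-state error to a unit step: e_ss = 1/(1+K_pos) = 1/3.444 = 0.29.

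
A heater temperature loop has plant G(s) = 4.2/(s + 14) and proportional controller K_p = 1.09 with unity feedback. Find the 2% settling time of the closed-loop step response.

Closed-loop transfer function: T(s) = K_p·G(s)/(1 + K_p·G(s)) = 4.578/(s + 14 + 4.578) = 4.578/(s + 18.58).
Time constant τ = 1/18.58 = 0.05383 s, so the 2% settling time is about 4τ = 0.215 s.

T_s ≈ 0.215 s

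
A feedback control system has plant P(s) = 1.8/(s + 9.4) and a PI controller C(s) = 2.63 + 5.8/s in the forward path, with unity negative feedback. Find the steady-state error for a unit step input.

0

The open loop C(s)P(s) has a pole at the origin (type 1), so the static position error constant is infinite and e_ss = 1/(1+∞) = 0.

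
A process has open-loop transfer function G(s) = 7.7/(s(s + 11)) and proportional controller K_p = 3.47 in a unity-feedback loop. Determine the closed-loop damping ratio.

ζ = 1.06

1 + K_p·G(s) = 0 gives s² + 11s + 26.72 = 0.
So ω_n² = 26.72 ⇒ ω_n = 5.169 rad/s, and ζ = 11/(2ω_n) = 1.06.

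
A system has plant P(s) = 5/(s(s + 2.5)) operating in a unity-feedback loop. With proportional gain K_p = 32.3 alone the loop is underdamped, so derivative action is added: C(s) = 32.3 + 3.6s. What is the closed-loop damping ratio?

ζ = 0.807

Forward path: (32.3 + 3.6s)·5/(s(s+2.5)). The closed-loop characteristic equation is s² + (2.5 + 5·3.6)s + 5·32.3 = 0.
That is s² + 20.5s + 161.5 = 0, so ω_n = 12.71 rad/s and ζ = 20.5/(2·12.71) = 0.8066.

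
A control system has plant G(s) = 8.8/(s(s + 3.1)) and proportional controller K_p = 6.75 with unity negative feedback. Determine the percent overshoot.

52.5%

From 1 + K_pG(s) = 0: s² + 3.1s + 59.4 = 0 ⇒ ω_n = 7.707, ζ = 0.2011.
%OS = 100·exp(−πζ/√(1−ζ²)) = 100·exp(−π·0.2011/√0.9596) = 52.5%.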